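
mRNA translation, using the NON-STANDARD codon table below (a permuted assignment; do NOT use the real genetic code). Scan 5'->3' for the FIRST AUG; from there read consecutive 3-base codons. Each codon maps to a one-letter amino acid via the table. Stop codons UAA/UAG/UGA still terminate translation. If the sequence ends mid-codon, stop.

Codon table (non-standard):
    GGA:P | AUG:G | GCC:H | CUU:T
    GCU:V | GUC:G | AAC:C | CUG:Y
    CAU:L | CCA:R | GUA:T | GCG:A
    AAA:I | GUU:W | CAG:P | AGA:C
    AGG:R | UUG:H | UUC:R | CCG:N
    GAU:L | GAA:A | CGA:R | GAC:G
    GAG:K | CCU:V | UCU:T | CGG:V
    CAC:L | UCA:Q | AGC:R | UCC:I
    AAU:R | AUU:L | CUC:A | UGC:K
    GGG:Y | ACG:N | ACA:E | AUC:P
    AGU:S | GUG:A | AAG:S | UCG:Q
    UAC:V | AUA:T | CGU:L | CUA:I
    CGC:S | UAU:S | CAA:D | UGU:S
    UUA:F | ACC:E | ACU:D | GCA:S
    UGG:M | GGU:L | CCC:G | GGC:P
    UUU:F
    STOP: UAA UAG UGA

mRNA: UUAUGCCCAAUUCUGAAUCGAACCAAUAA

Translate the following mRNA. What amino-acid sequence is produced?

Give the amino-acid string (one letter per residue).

Answer: GGRTAQCD

Derivation:
start AUG at pos 2
pos 2: AUG -> G; peptide=G
pos 5: CCC -> G; peptide=GG
pos 8: AAU -> R; peptide=GGR
pos 11: UCU -> T; peptide=GGRT
pos 14: GAA -> A; peptide=GGRTA
pos 17: UCG -> Q; peptide=GGRTAQ
pos 20: AAC -> C; peptide=GGRTAQC
pos 23: CAA -> D; peptide=GGRTAQCD
pos 26: UAA -> STOP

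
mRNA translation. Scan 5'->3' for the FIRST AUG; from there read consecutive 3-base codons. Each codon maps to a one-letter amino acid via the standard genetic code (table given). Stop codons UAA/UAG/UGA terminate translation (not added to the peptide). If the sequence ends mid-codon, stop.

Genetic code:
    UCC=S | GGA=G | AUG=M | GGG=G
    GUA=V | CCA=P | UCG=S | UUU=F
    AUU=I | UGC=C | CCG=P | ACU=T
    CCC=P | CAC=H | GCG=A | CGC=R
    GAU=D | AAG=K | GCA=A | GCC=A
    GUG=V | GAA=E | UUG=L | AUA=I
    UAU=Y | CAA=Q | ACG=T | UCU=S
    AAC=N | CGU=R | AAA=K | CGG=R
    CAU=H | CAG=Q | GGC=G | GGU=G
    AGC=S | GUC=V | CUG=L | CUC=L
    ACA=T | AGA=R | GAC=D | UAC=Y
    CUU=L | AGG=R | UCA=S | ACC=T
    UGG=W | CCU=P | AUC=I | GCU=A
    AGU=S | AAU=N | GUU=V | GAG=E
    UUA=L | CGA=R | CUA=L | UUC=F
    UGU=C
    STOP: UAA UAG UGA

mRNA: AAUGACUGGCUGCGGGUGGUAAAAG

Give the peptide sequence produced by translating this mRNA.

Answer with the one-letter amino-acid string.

start AUG at pos 1
pos 1: AUG -> M; peptide=M
pos 4: ACU -> T; peptide=MT
pos 7: GGC -> G; peptide=MTG
pos 10: UGC -> C; peptide=MTGC
pos 13: GGG -> G; peptide=MTGCG
pos 16: UGG -> W; peptide=MTGCGW
pos 19: UAA -> STOP

Answer: MTGCGW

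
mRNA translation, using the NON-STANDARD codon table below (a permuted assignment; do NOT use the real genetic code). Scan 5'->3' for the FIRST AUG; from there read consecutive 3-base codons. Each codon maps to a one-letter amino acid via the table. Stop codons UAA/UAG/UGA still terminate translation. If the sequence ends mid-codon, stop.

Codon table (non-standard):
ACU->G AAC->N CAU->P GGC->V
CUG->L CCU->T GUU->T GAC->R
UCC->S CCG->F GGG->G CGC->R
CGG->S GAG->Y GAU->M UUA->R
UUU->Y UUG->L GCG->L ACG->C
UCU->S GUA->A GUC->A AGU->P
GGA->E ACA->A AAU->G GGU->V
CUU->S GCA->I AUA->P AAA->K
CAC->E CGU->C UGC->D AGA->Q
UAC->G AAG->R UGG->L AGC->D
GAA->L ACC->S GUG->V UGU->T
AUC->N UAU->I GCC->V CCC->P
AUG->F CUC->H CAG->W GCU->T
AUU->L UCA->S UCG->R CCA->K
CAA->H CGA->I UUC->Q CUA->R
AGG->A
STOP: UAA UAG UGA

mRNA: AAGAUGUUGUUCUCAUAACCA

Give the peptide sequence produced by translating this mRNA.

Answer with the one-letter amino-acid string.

start AUG at pos 3
pos 3: AUG -> F; peptide=F
pos 6: UUG -> L; peptide=FL
pos 9: UUC -> Q; peptide=FLQ
pos 12: UCA -> S; peptide=FLQS
pos 15: UAA -> STOP

Answer: FLQS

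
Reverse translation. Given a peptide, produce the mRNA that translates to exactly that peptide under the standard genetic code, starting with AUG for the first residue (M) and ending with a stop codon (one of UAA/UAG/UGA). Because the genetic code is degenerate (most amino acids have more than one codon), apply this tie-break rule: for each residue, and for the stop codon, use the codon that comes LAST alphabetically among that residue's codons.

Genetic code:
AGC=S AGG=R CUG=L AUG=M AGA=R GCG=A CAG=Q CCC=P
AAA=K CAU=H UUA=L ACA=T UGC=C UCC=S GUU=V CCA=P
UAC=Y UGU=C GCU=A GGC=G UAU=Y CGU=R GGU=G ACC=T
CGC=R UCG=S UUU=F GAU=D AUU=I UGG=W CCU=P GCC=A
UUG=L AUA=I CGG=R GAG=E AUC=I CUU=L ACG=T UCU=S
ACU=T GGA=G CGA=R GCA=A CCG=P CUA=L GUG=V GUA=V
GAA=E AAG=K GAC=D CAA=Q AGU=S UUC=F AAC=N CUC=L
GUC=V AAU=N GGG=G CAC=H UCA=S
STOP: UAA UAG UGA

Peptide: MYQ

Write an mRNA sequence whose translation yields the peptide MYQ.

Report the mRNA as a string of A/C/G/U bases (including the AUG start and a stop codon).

residue 1: M -> AUG (start codon)
residue 2: Y codons sorted = UAC,UAU -> pick last = UAU
residue 3: Q codons sorted = CAA,CAG -> pick last = CAG
terminator: stop codons sorted = UAA,UAG,UGA -> pick last = UGA

Answer: mRNA: AUGUAUCAGUGA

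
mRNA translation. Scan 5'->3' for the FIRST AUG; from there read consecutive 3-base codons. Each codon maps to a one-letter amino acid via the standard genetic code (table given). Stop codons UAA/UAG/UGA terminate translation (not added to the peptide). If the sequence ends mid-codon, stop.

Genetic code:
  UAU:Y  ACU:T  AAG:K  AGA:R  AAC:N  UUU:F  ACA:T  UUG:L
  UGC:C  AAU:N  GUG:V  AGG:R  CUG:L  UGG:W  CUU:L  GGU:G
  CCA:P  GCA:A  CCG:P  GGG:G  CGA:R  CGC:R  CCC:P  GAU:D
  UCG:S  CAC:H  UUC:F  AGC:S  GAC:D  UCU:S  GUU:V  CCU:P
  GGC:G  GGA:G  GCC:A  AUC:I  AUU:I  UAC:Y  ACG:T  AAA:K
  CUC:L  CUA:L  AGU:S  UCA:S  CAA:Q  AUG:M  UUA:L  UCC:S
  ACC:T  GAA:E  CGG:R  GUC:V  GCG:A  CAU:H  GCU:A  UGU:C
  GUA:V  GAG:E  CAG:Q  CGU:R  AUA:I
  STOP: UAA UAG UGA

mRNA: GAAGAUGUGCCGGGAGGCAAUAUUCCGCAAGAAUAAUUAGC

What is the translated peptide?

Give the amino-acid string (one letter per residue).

Answer: MCREAIFRKNN

Derivation:
start AUG at pos 4
pos 4: AUG -> M; peptide=M
pos 7: UGC -> C; peptide=MC
pos 10: CGG -> R; peptide=MCR
pos 13: GAG -> E; peptide=MCRE
pos 16: GCA -> A; peptide=MCREA
pos 19: AUA -> I; peptide=MCREAI
pos 22: UUC -> F; peptide=MCREAIF
pos 25: CGC -> R; peptide=MCREAIFR
pos 28: AAG -> K; peptide=MCREAIFRK
pos 31: AAU -> N; peptide=MCREAIFRKN
pos 34: AAU -> N; peptide=MCREAIFRKNN
pos 37: UAG -> STOP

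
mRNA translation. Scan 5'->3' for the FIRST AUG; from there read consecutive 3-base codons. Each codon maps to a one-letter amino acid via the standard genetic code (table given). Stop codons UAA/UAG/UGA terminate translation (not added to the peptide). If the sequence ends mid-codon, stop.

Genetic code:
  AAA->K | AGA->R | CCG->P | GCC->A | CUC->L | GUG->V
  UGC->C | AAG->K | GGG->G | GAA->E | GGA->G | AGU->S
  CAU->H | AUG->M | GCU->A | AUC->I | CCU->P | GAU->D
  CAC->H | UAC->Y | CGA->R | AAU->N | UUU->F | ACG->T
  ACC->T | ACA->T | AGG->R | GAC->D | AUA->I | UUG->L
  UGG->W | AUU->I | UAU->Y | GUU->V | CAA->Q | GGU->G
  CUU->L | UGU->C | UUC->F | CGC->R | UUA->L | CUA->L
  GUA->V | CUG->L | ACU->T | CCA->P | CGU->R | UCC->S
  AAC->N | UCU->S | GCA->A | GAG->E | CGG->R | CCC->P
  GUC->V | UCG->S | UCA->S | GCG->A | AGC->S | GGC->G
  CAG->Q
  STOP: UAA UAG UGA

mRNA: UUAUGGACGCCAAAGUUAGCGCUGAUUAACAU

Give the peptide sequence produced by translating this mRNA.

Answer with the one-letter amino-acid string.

Answer: MDAKVSAD

Derivation:
start AUG at pos 2
pos 2: AUG -> M; peptide=M
pos 5: GAC -> D; peptide=MD
pos 8: GCC -> A; peptide=MDA
pos 11: AAA -> K; peptide=MDAK
pos 14: GUU -> V; peptide=MDAKV
pos 17: AGC -> S; peptide=MDAKVS
pos 20: GCU -> A; peptide=MDAKVSA
pos 23: GAU -> D; peptide=MDAKVSAD
pos 26: UAA -> STOP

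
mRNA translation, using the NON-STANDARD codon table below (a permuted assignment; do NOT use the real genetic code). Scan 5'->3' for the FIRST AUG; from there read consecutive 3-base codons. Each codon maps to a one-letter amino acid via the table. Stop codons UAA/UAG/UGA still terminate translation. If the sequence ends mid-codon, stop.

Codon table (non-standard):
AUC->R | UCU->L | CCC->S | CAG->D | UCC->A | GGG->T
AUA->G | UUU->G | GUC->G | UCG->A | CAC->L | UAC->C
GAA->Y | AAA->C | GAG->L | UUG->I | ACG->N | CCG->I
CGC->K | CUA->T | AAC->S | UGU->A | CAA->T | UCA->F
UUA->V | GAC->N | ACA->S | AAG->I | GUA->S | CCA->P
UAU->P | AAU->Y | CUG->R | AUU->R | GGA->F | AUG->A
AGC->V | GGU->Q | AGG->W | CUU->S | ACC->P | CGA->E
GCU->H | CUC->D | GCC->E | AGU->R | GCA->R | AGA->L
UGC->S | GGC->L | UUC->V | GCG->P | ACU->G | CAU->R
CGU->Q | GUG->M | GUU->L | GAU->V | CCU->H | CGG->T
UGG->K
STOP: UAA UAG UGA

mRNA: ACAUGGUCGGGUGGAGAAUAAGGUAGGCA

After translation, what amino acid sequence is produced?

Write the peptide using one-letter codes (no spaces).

start AUG at pos 2
pos 2: AUG -> A; peptide=A
pos 5: GUC -> G; peptide=AG
pos 8: GGG -> T; peptide=AGT
pos 11: UGG -> K; peptide=AGTK
pos 14: AGA -> L; peptide=AGTKL
pos 17: AUA -> G; peptide=AGTKLG
pos 20: AGG -> W; peptide=AGTKLGW
pos 23: UAG -> STOP

Answer: AGTKLGW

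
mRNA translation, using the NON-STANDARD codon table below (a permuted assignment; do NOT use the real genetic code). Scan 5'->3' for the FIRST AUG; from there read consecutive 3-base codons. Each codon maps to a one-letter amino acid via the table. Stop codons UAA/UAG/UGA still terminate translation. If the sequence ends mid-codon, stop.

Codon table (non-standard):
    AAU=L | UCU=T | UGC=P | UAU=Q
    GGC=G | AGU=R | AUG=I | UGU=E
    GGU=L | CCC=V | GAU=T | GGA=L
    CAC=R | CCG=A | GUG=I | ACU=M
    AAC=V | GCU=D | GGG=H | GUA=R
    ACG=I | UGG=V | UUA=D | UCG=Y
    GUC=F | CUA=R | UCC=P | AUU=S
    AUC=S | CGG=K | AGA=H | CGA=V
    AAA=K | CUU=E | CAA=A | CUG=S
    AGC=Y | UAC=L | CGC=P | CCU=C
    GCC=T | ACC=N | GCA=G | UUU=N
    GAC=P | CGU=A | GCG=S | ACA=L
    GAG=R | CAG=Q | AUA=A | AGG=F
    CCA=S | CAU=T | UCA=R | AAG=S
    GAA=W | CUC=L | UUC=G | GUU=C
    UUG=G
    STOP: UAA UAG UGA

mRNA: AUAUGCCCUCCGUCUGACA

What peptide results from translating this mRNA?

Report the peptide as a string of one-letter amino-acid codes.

Answer: IVPF

Derivation:
start AUG at pos 2
pos 2: AUG -> I; peptide=I
pos 5: CCC -> V; peptide=IV
pos 8: UCC -> P; peptide=IVP
pos 11: GUC -> F; peptide=IVPF
pos 14: UGA -> STOP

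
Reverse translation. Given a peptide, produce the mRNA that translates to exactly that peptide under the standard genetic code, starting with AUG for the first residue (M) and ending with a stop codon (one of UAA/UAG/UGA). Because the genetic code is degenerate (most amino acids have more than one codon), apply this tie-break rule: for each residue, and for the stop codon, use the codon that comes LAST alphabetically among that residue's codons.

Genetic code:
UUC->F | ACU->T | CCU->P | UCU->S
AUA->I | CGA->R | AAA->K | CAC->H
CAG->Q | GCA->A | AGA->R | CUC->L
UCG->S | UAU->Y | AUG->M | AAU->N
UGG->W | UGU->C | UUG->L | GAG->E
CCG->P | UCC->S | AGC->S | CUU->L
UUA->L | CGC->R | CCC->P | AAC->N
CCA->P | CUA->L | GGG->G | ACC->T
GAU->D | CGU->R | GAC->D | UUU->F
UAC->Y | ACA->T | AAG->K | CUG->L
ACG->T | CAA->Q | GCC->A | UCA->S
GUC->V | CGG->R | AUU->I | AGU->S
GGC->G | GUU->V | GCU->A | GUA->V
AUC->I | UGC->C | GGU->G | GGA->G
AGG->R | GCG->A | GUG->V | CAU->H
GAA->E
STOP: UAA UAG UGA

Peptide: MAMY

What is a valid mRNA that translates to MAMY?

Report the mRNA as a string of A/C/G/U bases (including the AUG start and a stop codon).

residue 1: M -> AUG (start codon)
residue 2: A codons sorted = GCA,GCC,GCG,GCU -> pick last = GCU
residue 3: M -> AUG (only codon)
residue 4: Y codons sorted = UAC,UAU -> pick last = UAU
terminator: stop codons sorted = UAA,UAG,UGA -> pick last = UGA

Answer: mRNA: AUGGCUAUGUAUUGA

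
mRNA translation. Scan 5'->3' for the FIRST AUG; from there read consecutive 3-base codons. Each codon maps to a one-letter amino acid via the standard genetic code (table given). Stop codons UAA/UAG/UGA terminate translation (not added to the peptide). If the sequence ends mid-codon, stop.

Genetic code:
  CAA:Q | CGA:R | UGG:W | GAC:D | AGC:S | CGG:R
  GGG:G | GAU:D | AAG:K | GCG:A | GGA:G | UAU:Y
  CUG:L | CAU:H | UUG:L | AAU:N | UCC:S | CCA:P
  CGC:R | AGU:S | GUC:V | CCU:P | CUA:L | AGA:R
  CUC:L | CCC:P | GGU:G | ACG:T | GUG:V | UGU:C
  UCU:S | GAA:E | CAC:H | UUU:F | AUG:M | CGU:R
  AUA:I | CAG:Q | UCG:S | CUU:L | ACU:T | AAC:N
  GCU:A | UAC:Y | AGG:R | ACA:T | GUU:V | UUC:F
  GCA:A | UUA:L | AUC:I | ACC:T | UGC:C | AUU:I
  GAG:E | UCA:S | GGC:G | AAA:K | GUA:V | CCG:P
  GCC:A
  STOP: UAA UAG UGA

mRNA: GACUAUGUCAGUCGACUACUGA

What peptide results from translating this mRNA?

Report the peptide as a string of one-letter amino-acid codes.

Answer: MSVDY

Derivation:
start AUG at pos 4
pos 4: AUG -> M; peptide=M
pos 7: UCA -> S; peptide=MS
pos 10: GUC -> V; peptide=MSV
pos 13: GAC -> D; peptide=MSVD
pos 16: UAC -> Y; peptide=MSVDY
pos 19: UGA -> STOP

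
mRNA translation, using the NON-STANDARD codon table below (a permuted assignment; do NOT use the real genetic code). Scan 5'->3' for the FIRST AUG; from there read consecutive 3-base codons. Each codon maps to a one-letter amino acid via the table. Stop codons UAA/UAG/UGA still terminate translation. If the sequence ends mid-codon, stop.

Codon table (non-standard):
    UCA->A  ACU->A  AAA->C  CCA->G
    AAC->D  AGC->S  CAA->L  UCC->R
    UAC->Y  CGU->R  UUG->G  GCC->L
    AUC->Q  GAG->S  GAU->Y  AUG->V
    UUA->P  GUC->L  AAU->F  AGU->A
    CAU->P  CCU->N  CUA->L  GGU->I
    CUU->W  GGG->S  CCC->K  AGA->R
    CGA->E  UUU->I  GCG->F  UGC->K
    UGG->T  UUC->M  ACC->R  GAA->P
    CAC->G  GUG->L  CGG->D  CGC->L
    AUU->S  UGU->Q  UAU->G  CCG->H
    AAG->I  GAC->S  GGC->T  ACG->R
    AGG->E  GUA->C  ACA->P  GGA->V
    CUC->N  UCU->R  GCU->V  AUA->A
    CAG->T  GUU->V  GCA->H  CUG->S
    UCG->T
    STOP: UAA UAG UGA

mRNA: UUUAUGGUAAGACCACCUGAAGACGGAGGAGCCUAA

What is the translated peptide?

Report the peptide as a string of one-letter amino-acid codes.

Answer: VCRGNPSVVL

Derivation:
start AUG at pos 3
pos 3: AUG -> V; peptide=V
pos 6: GUA -> C; peptide=VC
pos 9: AGA -> R; peptide=VCR
pos 12: CCA -> G; peptide=VCRG
pos 15: CCU -> N; peptide=VCRGN
pos 18: GAA -> P; peptide=VCRGNP
pos 21: GAC -> S; peptide=VCRGNPS
pos 24: GGA -> V; peptide=VCRGNPSV
pos 27: GGA -> V; peptide=VCRGNPSVV
pos 30: GCC -> L; peptide=VCRGNPSVVL
pos 33: UAA -> STOP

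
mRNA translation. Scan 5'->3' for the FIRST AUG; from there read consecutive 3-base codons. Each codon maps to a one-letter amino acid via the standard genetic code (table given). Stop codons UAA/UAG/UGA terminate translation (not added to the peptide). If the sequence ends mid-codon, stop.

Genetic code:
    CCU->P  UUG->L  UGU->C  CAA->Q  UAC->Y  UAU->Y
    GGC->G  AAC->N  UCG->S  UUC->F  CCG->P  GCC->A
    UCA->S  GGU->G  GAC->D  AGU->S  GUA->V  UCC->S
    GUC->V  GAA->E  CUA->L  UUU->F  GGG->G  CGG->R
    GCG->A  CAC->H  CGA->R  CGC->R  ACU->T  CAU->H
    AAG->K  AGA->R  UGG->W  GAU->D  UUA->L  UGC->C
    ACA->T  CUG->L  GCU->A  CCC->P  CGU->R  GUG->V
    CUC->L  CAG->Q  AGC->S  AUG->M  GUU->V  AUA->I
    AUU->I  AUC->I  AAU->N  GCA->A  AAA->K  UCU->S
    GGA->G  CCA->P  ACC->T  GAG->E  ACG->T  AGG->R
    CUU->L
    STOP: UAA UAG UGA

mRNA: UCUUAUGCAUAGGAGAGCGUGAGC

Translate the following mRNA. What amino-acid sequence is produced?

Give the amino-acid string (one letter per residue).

start AUG at pos 4
pos 4: AUG -> M; peptide=M
pos 7: CAU -> H; peptide=MH
pos 10: AGG -> R; peptide=MHR
pos 13: AGA -> R; peptide=MHRR
pos 16: GCG -> A; peptide=MHRRA
pos 19: UGA -> STOP

Answer: MHRRA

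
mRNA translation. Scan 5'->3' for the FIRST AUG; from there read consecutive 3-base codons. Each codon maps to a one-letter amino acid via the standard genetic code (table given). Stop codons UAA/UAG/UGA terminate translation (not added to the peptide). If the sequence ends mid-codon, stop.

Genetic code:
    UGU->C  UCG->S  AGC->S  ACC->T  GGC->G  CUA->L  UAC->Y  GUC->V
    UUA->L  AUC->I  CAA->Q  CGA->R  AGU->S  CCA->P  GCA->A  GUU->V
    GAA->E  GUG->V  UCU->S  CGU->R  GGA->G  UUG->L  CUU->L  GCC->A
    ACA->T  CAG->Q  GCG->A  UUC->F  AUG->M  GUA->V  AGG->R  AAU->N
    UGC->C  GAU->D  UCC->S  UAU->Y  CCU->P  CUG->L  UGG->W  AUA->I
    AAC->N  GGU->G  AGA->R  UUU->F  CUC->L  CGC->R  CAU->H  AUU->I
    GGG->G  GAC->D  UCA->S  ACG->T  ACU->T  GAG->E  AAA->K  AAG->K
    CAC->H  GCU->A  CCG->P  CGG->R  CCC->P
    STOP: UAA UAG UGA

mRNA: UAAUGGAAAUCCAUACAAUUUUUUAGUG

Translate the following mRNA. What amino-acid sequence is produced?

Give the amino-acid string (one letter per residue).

start AUG at pos 2
pos 2: AUG -> M; peptide=M
pos 5: GAA -> E; peptide=ME
pos 8: AUC -> I; peptide=MEI
pos 11: CAU -> H; peptide=MEIH
pos 14: ACA -> T; peptide=MEIHT
pos 17: AUU -> I; peptide=MEIHTI
pos 20: UUU -> F; peptide=MEIHTIF
pos 23: UAG -> STOP

Answer: MEIHTIF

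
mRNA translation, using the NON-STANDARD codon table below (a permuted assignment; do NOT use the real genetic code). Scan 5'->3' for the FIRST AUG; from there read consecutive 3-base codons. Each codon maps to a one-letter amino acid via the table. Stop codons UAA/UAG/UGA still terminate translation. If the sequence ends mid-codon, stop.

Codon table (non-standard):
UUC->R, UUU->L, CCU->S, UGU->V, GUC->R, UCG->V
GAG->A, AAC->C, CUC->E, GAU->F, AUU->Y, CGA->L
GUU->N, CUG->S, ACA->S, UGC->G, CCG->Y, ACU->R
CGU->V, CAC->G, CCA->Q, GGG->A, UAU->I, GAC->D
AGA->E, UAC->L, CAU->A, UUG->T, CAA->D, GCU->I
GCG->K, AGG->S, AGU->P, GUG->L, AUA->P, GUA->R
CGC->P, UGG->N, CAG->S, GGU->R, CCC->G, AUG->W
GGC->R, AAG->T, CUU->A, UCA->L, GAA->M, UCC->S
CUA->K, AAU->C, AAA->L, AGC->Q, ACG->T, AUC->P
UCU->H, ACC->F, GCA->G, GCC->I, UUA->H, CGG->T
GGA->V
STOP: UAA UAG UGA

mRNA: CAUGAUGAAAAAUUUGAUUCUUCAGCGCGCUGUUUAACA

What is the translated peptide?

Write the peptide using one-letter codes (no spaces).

start AUG at pos 1
pos 1: AUG -> W; peptide=W
pos 4: AUG -> W; peptide=WW
pos 7: AAA -> L; peptide=WWL
pos 10: AAU -> C; peptide=WWLC
pos 13: UUG -> T; peptide=WWLCT
pos 16: AUU -> Y; peptide=WWLCTY
pos 19: CUU -> A; peptide=WWLCTYA
pos 22: CAG -> S; peptide=WWLCTYAS
pos 25: CGC -> P; peptide=WWLCTYASP
pos 28: GCU -> I; peptide=WWLCTYASPI
pos 31: GUU -> N; peptide=WWLCTYASPIN
pos 34: UAA -> STOP

Answer: WWLCTYASPIN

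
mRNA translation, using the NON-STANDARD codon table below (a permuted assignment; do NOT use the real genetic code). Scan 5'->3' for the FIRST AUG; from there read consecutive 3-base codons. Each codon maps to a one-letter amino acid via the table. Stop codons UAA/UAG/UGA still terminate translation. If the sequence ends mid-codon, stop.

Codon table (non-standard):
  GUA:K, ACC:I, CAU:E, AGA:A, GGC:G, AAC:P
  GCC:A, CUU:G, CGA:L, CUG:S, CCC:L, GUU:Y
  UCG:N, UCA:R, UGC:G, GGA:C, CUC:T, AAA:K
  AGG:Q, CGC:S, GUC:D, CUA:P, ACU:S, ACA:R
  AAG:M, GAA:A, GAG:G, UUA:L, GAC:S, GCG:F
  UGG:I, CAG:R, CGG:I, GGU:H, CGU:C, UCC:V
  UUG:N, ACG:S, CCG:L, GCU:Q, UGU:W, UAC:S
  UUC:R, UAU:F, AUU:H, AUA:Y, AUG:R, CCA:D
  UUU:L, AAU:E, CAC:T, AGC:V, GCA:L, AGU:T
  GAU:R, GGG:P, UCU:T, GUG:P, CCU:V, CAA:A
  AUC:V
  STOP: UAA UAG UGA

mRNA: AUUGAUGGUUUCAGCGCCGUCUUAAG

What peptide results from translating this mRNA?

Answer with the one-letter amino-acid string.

Answer: RYRFLT

Derivation:
start AUG at pos 4
pos 4: AUG -> R; peptide=R
pos 7: GUU -> Y; peptide=RY
pos 10: UCA -> R; peptide=RYR
pos 13: GCG -> F; peptide=RYRF
pos 16: CCG -> L; peptide=RYRFL
pos 19: UCU -> T; peptide=RYRFLT
pos 22: UAA -> STOP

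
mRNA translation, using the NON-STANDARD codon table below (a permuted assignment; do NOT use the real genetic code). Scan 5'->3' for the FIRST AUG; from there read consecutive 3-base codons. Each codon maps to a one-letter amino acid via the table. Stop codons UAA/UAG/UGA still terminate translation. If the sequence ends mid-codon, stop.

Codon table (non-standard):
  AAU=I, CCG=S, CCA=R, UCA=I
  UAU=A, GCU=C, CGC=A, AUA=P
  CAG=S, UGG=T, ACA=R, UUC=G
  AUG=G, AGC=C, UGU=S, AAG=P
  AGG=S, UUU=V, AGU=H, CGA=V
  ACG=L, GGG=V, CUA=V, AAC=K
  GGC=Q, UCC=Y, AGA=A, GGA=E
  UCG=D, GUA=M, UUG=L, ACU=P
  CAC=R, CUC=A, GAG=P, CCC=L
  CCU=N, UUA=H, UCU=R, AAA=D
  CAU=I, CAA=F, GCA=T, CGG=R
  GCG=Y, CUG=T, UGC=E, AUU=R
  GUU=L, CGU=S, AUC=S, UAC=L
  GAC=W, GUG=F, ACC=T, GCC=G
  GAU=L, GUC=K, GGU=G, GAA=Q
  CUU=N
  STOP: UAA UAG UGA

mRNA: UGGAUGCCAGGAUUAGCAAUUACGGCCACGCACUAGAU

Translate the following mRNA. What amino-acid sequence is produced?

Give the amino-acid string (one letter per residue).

Answer: GREHTRLGLR

Derivation:
start AUG at pos 3
pos 3: AUG -> G; peptide=G
pos 6: CCA -> R; peptide=GR
pos 9: GGA -> E; peptide=GRE
pos 12: UUA -> H; peptide=GREH
pos 15: GCA -> T; peptide=GREHT
pos 18: AUU -> R; peptide=GREHTR
pos 21: ACG -> L; peptide=GREHTRL
pos 24: GCC -> G; peptide=GREHTRLG
pos 27: ACG -> L; peptide=GREHTRLGL
pos 30: CAC -> R; peptide=GREHTRLGLR
pos 33: UAG -> STOP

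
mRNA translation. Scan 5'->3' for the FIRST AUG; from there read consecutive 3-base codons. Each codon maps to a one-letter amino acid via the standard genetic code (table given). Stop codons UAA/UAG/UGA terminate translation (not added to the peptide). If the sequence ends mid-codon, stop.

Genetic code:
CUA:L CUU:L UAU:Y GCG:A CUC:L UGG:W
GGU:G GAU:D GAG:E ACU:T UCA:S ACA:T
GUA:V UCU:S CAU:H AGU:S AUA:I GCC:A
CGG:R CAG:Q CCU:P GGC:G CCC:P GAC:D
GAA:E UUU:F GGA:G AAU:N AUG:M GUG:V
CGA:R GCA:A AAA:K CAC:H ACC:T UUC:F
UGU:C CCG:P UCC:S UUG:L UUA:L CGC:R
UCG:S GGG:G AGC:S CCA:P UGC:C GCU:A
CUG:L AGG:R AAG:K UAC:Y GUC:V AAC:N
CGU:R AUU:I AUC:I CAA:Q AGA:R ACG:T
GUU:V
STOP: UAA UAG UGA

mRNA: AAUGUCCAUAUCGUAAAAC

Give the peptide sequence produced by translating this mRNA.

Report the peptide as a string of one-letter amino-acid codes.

Answer: MSIS

Derivation:
start AUG at pos 1
pos 1: AUG -> M; peptide=M
pos 4: UCC -> S; peptide=MS
pos 7: AUA -> I; peptide=MSI
pos 10: UCG -> S; peptide=MSIS
pos 13: UAA -> STOP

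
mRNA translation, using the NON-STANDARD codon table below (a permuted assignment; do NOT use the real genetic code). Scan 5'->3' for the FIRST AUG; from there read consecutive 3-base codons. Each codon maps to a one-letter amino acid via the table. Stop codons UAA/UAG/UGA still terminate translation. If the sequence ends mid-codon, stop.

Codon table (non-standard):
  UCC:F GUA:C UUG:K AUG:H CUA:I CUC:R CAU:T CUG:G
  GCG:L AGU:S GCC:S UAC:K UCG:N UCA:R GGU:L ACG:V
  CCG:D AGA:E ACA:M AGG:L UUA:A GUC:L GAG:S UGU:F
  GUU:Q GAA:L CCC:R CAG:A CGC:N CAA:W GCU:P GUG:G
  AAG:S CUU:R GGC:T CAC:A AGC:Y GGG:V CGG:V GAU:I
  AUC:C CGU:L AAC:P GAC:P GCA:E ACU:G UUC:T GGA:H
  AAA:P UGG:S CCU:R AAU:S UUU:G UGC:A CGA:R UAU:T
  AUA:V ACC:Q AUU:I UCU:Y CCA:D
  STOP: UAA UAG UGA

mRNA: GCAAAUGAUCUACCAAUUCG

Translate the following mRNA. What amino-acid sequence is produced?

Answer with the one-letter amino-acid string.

Answer: HCKWT

Derivation:
start AUG at pos 4
pos 4: AUG -> H; peptide=H
pos 7: AUC -> C; peptide=HC
pos 10: UAC -> K; peptide=HCK
pos 13: CAA -> W; peptide=HCKW
pos 16: UUC -> T; peptide=HCKWT
pos 19: only 1 nt remain (<3), stop (end of mRNA)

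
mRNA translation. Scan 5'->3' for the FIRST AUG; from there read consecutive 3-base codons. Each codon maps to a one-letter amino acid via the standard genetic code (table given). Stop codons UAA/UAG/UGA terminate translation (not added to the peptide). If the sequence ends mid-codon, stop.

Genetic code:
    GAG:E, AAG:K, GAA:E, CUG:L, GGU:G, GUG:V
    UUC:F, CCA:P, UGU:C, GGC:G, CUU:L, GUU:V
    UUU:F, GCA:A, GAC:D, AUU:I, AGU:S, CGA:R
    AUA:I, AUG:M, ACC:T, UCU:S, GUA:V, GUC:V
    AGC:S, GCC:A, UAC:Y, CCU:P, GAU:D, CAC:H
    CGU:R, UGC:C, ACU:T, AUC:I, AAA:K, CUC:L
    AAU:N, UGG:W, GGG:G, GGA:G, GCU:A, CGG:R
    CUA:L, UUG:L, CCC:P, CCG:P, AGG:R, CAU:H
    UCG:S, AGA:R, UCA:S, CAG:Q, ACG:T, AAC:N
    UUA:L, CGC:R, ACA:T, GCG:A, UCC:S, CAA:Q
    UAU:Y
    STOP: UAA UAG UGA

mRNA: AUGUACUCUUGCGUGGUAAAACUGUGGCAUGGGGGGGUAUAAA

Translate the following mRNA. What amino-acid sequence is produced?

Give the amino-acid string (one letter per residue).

Answer: MYSCVVKLWHGGV

Derivation:
start AUG at pos 0
pos 0: AUG -> M; peptide=M
pos 3: UAC -> Y; peptide=MY
pos 6: UCU -> S; peptide=MYS
pos 9: UGC -> C; peptide=MYSC
pos 12: GUG -> V; peptide=MYSCV
pos 15: GUA -> V; peptide=MYSCVV
pos 18: AAA -> K; peptide=MYSCVVK
pos 21: CUG -> L; peptide=MYSCVVKL
pos 24: UGG -> W; peptide=MYSCVVKLW
pos 27: CAU -> H; peptide=MYSCVVKLWH
pos 30: GGG -> G; peptide=MYSCVVKLWHG
pos 33: GGG -> G; peptide=MYSCVVKLWHGG
pos 36: GUA -> V; peptide=MYSCVVKLWHGGV
pos 39: UAA -> STOP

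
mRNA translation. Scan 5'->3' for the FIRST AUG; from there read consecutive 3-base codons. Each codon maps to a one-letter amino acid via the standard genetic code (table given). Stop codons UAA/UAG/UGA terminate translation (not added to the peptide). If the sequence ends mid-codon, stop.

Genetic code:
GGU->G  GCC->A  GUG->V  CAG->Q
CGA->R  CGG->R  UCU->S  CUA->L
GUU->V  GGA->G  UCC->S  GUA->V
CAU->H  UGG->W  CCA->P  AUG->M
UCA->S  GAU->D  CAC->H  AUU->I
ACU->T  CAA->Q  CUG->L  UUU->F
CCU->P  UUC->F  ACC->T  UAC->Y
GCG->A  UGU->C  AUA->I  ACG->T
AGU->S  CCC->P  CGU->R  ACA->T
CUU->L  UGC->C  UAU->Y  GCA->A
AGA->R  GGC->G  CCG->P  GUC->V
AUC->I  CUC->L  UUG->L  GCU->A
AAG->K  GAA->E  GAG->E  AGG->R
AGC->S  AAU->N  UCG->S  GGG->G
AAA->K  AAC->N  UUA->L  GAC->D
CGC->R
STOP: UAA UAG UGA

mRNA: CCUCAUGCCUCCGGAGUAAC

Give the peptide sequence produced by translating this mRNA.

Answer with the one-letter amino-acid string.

start AUG at pos 4
pos 4: AUG -> M; peptide=M
pos 7: CCU -> P; peptide=MP
pos 10: CCG -> P; peptide=MPP
pos 13: GAG -> E; peptide=MPPE
pos 16: UAA -> STOP

Answer: MPPE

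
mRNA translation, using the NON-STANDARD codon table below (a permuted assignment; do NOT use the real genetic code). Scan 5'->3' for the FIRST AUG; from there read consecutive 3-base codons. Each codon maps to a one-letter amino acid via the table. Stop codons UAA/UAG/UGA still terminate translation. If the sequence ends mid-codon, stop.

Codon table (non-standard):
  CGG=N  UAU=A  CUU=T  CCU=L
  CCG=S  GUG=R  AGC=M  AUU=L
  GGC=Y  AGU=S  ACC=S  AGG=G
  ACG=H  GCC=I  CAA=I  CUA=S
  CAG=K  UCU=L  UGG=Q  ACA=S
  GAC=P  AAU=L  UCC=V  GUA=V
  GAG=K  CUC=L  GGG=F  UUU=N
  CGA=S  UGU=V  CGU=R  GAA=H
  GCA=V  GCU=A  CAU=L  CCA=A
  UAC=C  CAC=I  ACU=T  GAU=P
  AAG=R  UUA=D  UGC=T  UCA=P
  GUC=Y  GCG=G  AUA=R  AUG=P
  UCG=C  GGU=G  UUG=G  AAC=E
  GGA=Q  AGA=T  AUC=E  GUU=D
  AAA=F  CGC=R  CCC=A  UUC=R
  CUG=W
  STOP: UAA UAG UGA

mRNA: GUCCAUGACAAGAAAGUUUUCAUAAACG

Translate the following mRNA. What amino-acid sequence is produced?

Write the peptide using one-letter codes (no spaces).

Answer: PSTRNP

Derivation:
start AUG at pos 4
pos 4: AUG -> P; peptide=P
pos 7: ACA -> S; peptide=PS
pos 10: AGA -> T; peptide=PST
pos 13: AAG -> R; peptide=PSTR
pos 16: UUU -> N; peptide=PSTRN
pos 19: UCA -> P; peptide=PSTRNP
pos 22: UAA -> STOP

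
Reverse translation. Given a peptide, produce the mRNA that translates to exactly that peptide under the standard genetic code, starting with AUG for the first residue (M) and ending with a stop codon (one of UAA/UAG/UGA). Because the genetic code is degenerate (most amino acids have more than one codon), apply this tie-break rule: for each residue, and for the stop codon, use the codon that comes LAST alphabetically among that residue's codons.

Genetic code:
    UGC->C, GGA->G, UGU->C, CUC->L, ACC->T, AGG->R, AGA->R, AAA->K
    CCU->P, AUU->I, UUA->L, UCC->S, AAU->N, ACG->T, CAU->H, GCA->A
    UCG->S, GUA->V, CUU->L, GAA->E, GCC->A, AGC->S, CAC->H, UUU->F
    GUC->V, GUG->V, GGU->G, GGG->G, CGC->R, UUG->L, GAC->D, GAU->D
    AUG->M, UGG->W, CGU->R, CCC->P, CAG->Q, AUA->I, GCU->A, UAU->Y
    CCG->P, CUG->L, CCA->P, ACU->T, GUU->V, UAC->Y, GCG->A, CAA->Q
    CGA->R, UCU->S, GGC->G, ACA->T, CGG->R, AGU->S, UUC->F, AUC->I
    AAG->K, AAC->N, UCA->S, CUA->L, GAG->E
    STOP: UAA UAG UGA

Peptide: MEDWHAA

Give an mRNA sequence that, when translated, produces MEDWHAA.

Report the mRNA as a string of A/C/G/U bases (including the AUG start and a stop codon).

residue 1: M -> AUG (start codon)
residue 2: E codons sorted = GAA,GAG -> pick last = GAG
residue 3: D codons sorted = GAC,GAU -> pick last = GAU
residue 4: W -> UGG (only codon)
residue 5: H codons sorted = CAC,CAU -> pick last = CAU
residue 6: A codons sorted = GCA,GCC,GCG,GCU -> pick last = GCU
residue 7: A codons sorted = GCA,GCC,GCG,GCU -> pick last = GCU
terminator: stop codons sorted = UAA,UAG,UGA -> pick last = UGA

Answer: mRNA: AUGGAGGAUUGGCAUGCUGCUUGA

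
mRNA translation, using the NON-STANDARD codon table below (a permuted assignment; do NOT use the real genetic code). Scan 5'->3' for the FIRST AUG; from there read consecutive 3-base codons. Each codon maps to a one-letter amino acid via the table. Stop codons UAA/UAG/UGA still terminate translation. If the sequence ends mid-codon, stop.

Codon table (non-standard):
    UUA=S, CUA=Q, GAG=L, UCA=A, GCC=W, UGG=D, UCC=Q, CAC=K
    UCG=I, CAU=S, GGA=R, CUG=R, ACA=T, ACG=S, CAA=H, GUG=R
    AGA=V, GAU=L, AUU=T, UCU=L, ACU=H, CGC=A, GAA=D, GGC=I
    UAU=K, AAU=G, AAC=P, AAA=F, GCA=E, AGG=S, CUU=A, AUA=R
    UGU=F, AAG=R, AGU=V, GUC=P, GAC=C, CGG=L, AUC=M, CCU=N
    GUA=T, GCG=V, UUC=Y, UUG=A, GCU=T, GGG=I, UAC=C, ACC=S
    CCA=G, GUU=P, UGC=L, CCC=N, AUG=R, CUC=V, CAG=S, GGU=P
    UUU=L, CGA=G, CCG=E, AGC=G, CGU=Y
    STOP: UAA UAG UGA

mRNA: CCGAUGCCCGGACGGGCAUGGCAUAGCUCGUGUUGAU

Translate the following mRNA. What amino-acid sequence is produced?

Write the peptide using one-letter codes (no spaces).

start AUG at pos 3
pos 3: AUG -> R; peptide=R
pos 6: CCC -> N; peptide=RN
pos 9: GGA -> R; peptide=RNR
pos 12: CGG -> L; peptide=RNRL
pos 15: GCA -> E; peptide=RNRLE
pos 18: UGG -> D; peptide=RNRLED
pos 21: CAU -> S; peptide=RNRLEDS
pos 24: AGC -> G; peptide=RNRLEDSG
pos 27: UCG -> I; peptide=RNRLEDSGI
pos 30: UGU -> F; peptide=RNRLEDSGIF
pos 33: UGA -> STOP

Answer: RNRLEDSGIF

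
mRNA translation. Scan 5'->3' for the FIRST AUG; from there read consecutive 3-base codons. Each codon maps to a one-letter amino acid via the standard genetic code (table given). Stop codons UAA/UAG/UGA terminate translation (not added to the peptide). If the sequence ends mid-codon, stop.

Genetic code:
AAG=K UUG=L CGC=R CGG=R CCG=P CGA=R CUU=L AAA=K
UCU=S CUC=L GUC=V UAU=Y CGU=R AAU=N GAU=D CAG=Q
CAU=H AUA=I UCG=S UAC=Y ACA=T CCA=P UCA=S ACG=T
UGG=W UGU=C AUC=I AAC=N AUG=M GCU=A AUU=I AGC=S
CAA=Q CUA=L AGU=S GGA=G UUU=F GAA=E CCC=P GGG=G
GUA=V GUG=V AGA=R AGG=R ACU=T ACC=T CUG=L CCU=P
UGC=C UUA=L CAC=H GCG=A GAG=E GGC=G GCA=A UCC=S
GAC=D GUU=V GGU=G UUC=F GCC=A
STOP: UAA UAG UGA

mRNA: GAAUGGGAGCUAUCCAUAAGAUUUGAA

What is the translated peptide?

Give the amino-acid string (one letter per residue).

Answer: MGAIHKI

Derivation:
start AUG at pos 2
pos 2: AUG -> M; peptide=M
pos 5: GGA -> G; peptide=MG
pos 8: GCU -> A; peptide=MGA
pos 11: AUC -> I; peptide=MGAI
pos 14: CAU -> H; peptide=MGAIH
pos 17: AAG -> K; peptide=MGAIHK
pos 20: AUU -> I; peptide=MGAIHKI
pos 23: UGA -> STOP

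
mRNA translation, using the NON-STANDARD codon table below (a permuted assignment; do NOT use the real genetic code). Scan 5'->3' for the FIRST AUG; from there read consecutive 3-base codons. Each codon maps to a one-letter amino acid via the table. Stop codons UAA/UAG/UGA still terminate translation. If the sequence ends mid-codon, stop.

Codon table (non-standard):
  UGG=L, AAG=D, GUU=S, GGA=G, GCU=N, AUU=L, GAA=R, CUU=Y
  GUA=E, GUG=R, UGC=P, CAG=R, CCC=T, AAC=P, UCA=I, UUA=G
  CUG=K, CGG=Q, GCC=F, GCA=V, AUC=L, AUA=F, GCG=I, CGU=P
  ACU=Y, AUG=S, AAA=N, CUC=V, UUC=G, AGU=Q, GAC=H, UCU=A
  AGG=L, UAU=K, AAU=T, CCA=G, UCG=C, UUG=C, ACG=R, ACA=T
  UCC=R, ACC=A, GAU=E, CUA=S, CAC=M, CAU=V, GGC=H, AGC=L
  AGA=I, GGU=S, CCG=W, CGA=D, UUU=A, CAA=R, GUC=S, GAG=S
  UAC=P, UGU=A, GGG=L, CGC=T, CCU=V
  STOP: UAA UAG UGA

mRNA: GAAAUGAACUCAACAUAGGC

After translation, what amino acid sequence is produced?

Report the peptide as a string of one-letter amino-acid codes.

start AUG at pos 3
pos 3: AUG -> S; peptide=S
pos 6: AAC -> P; peptide=SP
pos 9: UCA -> I; peptide=SPI
pos 12: ACA -> T; peptide=SPIT
pos 15: UAG -> STOP

Answer: SPIT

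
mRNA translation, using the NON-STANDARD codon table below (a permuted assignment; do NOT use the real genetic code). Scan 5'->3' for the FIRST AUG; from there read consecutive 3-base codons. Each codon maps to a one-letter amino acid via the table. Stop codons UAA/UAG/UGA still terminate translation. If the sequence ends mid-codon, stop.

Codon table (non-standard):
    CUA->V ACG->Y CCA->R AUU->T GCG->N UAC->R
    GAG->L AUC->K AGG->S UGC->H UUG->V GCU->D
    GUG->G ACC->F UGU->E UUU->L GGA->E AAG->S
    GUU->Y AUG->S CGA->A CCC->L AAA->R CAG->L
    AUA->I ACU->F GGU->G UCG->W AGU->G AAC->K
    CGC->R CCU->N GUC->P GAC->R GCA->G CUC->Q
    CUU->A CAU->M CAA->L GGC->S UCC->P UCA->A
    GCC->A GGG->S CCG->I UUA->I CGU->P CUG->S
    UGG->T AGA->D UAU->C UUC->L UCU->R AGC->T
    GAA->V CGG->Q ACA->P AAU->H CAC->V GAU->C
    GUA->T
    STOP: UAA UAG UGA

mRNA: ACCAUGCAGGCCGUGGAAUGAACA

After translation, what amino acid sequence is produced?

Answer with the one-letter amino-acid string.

start AUG at pos 3
pos 3: AUG -> S; peptide=S
pos 6: CAG -> L; peptide=SL
pos 9: GCC -> A; peptide=SLA
pos 12: GUG -> G; peptide=SLAG
pos 15: GAA -> V; peptide=SLAGV
pos 18: UGA -> STOP

Answer: SLAGV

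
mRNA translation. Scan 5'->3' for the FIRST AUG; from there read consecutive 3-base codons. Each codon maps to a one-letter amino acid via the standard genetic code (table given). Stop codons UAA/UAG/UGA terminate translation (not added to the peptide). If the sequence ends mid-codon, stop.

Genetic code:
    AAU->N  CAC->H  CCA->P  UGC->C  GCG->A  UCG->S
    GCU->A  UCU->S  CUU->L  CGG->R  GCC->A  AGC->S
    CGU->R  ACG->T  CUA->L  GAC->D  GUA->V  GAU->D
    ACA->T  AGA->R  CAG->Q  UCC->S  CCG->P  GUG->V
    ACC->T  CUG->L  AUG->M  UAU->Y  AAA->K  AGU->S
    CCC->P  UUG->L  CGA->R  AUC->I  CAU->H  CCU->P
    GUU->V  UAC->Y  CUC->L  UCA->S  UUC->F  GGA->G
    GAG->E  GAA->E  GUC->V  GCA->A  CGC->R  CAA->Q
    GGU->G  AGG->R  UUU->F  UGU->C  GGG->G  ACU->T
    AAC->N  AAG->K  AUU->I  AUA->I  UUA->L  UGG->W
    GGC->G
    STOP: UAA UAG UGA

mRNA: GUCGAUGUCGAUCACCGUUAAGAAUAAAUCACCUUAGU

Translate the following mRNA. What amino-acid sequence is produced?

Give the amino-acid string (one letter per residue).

Answer: MSITVKNKSP

Derivation:
start AUG at pos 4
pos 4: AUG -> M; peptide=M
pos 7: UCG -> S; peptide=MS
pos 10: AUC -> I; peptide=MSI
pos 13: ACC -> T; peptide=MSIT
pos 16: GUU -> V; peptide=MSITV
pos 19: AAG -> K; peptide=MSITVK
pos 22: AAU -> N; peptide=MSITVKN
pos 25: AAA -> K; peptide=MSITVKNK
pos 28: UCA -> S; peptide=MSITVKNKS
pos 31: CCU -> P; peptide=MSITVKNKSP
pos 34: UAG -> STOP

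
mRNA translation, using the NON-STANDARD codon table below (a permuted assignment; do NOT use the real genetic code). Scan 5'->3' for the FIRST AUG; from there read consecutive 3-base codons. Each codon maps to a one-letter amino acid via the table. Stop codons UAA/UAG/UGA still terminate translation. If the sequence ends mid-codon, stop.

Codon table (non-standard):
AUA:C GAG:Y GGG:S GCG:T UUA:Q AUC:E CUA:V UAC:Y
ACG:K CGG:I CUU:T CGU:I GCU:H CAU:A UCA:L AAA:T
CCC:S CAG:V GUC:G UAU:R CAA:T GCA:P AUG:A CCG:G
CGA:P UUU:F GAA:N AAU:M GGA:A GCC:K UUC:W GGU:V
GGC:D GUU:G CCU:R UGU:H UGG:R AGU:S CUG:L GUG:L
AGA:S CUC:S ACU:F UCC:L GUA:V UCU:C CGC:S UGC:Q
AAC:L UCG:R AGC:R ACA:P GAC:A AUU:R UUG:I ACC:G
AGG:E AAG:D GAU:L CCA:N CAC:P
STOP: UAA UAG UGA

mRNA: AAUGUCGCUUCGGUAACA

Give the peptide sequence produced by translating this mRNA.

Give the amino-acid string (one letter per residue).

Answer: ARTI

Derivation:
start AUG at pos 1
pos 1: AUG -> A; peptide=A
pos 4: UCG -> R; peptide=AR
pos 7: CUU -> T; peptide=ART
pos 10: CGG -> I; peptide=ARTI
pos 13: UAA -> STOP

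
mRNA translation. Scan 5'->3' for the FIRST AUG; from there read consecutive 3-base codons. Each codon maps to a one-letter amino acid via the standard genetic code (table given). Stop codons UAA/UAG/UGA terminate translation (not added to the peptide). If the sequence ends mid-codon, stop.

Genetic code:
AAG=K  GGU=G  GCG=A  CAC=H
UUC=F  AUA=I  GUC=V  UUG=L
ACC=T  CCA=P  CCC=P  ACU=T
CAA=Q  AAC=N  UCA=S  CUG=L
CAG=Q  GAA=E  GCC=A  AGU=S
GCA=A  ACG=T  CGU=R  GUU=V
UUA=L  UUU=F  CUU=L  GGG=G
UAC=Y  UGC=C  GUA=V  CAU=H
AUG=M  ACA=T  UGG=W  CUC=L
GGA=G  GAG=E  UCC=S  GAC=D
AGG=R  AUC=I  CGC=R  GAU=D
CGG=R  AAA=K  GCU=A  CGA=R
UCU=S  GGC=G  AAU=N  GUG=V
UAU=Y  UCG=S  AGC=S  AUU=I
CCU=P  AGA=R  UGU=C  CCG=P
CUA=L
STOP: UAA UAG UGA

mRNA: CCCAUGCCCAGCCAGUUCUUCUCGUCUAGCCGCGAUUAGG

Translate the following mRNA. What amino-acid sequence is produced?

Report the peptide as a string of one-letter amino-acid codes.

start AUG at pos 3
pos 3: AUG -> M; peptide=M
pos 6: CCC -> P; peptide=MP
pos 9: AGC -> S; peptide=MPS
pos 12: CAG -> Q; peptide=MPSQ
pos 15: UUC -> F; peptide=MPSQF
pos 18: UUC -> F; peptide=MPSQFF
pos 21: UCG -> S; peptide=MPSQFFS
pos 24: UCU -> S; peptide=MPSQFFSS
pos 27: AGC -> S; peptide=MPSQFFSSS
pos 30: CGC -> R; peptide=MPSQFFSSSR
pos 33: GAU -> D; peptide=MPSQFFSSSRD
pos 36: UAG -> STOP

Answer: MPSQFFSSSRD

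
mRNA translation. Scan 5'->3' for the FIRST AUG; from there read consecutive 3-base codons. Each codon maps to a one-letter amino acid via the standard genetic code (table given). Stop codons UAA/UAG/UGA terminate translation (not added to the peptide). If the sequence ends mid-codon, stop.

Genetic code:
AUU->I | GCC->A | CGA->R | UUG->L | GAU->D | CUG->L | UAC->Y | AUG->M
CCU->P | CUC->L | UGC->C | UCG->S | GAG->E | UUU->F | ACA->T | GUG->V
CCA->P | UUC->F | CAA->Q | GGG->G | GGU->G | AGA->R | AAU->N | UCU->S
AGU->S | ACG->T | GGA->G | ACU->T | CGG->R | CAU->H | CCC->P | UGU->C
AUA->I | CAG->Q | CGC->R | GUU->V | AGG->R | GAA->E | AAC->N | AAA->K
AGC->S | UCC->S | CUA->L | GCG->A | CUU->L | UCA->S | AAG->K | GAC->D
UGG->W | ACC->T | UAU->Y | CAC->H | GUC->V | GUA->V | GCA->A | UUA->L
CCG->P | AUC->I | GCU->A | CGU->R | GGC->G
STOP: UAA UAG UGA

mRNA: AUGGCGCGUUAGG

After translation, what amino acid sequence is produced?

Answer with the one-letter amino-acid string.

Answer: MAR

Derivation:
start AUG at pos 0
pos 0: AUG -> M; peptide=M
pos 3: GCG -> A; peptide=MA
pos 6: CGU -> R; peptide=MAR
pos 9: UAG -> STOP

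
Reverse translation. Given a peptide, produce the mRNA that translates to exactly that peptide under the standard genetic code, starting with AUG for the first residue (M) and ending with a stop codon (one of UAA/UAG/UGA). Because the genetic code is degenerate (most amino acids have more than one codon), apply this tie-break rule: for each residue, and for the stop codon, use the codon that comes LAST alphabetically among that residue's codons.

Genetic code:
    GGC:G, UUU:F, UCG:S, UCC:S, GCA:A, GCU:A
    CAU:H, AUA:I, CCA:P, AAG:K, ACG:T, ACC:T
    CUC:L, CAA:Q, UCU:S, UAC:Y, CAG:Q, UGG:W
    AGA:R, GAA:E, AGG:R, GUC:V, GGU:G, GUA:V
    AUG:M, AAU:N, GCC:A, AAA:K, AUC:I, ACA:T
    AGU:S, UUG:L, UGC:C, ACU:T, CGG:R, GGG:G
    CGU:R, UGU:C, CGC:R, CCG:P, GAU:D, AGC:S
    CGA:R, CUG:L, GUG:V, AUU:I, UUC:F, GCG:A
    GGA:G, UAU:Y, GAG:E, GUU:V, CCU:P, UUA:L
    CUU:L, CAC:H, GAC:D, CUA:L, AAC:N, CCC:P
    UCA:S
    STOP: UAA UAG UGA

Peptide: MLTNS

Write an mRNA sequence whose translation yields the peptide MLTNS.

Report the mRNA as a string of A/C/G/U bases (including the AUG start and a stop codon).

Answer: mRNA: AUGUUGACUAAUUCUUGA

Derivation:
residue 1: M -> AUG (start codon)
residue 2: L codons sorted = CUA,CUC,CUG,CUU,UUA,UUG -> pick last = UUG
residue 3: T codons sorted = ACA,ACC,ACG,ACU -> pick last = ACU
residue 4: N codons sorted = AAC,AAU -> pick last = AAU
residue 5: S codons sorted = AGC,AGU,UCA,UCC,UCG,UCU -> pick last = UCU
terminator: stop codons sorted = UAA,UAG,UGA -> pick last = UGA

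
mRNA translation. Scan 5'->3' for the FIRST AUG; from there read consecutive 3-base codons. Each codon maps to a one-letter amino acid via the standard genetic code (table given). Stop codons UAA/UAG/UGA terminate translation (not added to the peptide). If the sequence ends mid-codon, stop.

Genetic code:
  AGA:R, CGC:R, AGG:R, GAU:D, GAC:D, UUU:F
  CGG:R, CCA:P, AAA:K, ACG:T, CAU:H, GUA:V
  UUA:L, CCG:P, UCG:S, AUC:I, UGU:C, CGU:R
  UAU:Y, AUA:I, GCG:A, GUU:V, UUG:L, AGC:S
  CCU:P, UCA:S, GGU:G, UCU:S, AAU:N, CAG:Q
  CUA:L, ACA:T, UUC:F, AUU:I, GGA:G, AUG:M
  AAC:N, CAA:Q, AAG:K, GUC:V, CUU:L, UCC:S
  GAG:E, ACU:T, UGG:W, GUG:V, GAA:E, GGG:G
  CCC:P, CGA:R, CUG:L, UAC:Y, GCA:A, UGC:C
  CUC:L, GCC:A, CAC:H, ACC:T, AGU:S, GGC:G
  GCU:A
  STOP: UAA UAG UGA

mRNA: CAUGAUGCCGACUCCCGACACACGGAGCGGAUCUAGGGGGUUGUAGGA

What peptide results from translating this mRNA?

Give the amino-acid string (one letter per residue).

start AUG at pos 1
pos 1: AUG -> M; peptide=M
pos 4: AUG -> M; peptide=MM
pos 7: CCG -> P; peptide=MMP
pos 10: ACU -> T; peptide=MMPT
pos 13: CCC -> P; peptide=MMPTP
pos 16: GAC -> D; peptide=MMPTPD
pos 19: ACA -> T; peptide=MMPTPDT
pos 22: CGG -> R; peptide=MMPTPDTR
pos 25: AGC -> S; peptide=MMPTPDTRS
pos 28: GGA -> G; peptide=MMPTPDTRSG
pos 31: UCU -> S; peptide=MMPTPDTRSGS
pos 34: AGG -> R; peptide=MMPTPDTRSGSR
pos 37: GGG -> G; peptide=MMPTPDTRSGSRG
pos 40: UUG -> L; peptide=MMPTPDTRSGSRGL
pos 43: UAG -> STOP

Answer: MMPTPDTRSGSRGL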